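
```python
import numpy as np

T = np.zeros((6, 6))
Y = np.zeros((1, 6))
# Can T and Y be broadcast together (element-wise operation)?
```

Yes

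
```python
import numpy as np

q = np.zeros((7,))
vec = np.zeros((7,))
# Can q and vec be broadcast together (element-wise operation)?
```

Yes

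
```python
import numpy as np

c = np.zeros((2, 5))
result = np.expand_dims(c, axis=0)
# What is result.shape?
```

(1, 2, 5)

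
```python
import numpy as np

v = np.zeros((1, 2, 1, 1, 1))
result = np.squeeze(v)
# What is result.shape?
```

(2,)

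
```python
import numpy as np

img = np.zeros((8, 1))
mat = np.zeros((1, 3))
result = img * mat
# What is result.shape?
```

(8, 3)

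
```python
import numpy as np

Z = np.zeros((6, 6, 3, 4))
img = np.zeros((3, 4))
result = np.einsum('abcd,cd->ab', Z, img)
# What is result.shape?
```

(6, 6)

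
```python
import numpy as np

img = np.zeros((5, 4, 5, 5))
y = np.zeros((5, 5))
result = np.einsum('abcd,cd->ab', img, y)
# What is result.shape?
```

(5, 4)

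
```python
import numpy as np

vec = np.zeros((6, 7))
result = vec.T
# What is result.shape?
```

(7, 6)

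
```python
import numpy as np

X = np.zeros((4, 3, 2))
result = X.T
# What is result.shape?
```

(2, 3, 4)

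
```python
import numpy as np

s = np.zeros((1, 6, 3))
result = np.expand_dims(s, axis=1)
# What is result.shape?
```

(1, 1, 6, 3)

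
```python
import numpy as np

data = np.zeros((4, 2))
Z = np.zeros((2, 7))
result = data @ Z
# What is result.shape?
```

(4, 7)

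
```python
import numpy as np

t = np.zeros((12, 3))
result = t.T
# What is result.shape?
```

(3, 12)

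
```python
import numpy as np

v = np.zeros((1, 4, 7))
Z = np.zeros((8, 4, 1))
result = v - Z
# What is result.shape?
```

(8, 4, 7)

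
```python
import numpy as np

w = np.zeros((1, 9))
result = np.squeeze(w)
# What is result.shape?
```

(9,)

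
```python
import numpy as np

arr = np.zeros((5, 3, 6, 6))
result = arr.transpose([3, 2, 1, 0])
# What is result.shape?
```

(6, 6, 3, 5)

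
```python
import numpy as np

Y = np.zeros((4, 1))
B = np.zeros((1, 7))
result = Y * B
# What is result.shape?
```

(4, 7)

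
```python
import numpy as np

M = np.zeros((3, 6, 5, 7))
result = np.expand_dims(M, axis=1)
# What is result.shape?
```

(3, 1, 6, 5, 7)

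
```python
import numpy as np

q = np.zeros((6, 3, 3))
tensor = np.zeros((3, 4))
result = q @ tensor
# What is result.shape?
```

(6, 3, 4)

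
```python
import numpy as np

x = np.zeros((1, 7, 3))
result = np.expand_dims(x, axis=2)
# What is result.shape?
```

(1, 7, 1, 3)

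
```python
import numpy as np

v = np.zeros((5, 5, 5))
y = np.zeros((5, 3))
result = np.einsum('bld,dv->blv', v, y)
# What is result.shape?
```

(5, 5, 3)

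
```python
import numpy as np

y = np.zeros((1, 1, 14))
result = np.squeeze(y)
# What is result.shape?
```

(14,)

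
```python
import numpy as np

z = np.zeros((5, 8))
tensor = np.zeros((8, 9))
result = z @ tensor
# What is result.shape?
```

(5, 9)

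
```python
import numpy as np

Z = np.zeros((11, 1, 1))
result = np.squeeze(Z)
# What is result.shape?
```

(11,)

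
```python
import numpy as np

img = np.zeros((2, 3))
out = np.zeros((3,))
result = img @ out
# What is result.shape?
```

(2,)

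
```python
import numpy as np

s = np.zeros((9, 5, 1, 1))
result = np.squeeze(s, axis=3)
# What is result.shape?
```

(9, 5, 1)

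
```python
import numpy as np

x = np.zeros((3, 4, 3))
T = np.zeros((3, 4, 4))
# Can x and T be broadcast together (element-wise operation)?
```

No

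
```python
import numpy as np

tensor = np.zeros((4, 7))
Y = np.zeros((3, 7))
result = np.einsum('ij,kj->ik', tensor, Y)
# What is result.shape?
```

(4, 3)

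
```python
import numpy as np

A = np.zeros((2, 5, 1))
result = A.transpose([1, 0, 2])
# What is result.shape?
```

(5, 2, 1)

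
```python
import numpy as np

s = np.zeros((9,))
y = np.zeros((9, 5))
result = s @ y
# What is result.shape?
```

(5,)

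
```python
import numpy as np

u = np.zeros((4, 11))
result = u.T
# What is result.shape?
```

(11, 4)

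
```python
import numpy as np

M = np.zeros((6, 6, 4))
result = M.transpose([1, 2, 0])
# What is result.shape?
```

(6, 4, 6)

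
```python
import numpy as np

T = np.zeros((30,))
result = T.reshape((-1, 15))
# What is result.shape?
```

(2, 15)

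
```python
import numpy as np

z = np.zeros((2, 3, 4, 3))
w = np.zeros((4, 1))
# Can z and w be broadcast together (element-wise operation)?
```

Yes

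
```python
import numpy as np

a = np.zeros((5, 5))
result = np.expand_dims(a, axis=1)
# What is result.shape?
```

(5, 1, 5)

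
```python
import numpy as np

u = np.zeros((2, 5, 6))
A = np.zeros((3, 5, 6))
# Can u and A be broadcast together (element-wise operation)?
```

No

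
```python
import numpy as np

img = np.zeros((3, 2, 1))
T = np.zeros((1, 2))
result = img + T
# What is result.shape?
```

(3, 2, 2)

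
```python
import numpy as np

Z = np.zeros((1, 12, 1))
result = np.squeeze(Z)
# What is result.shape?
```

(12,)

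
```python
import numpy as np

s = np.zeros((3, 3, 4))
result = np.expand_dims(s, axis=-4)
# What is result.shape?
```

(1, 3, 3, 4)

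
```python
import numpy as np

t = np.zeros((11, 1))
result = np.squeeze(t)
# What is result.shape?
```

(11,)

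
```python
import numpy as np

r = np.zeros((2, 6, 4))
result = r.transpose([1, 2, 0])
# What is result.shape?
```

(6, 4, 2)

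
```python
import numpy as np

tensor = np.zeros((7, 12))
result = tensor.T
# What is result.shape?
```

(12, 7)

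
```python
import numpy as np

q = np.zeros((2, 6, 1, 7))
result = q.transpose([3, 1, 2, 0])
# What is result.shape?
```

(7, 6, 1, 2)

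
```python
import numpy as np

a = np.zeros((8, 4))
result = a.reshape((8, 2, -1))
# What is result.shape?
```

(8, 2, 2)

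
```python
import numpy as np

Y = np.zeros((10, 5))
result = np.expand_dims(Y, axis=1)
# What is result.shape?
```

(10, 1, 5)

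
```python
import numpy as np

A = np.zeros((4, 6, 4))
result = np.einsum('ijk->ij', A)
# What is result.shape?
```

(4, 6)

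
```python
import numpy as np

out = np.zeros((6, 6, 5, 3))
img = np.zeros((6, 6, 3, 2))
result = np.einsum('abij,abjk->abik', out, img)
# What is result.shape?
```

(6, 6, 5, 2)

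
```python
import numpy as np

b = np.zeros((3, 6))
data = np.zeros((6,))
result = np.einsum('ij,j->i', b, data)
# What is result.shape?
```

(3,)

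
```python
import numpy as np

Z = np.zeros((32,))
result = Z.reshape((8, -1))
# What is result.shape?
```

(8, 4)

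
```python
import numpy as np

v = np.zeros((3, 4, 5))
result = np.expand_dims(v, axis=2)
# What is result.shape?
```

(3, 4, 1, 5)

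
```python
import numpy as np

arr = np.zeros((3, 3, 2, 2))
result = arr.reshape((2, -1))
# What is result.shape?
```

(2, 18)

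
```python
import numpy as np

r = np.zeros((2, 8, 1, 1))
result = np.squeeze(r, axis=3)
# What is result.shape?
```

(2, 8, 1)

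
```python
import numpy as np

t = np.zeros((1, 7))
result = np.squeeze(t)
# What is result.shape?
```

(7,)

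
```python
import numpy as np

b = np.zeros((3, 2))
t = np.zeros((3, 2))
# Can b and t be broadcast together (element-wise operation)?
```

Yes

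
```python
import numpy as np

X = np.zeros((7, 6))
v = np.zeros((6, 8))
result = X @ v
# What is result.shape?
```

(7, 8)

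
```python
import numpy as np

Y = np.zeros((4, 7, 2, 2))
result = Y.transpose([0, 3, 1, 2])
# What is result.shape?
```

(4, 2, 7, 2)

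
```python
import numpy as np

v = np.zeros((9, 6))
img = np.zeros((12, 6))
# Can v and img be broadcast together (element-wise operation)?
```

No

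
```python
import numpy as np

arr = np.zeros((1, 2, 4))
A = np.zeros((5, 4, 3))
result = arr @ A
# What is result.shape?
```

(5, 2, 3)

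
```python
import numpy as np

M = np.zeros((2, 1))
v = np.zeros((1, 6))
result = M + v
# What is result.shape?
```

(2, 6)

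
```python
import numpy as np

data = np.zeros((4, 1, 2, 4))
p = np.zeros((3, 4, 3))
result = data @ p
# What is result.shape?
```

(4, 3, 2, 3)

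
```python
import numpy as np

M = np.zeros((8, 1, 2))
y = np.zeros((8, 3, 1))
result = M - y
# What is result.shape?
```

(8, 3, 2)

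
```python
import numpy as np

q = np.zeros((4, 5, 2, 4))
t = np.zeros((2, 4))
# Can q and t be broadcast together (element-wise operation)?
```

Yes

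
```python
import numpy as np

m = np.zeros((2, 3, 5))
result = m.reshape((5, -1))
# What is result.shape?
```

(5, 6)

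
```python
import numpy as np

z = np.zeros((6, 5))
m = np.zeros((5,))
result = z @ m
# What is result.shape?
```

(6,)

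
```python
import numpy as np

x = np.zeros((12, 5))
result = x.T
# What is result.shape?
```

(5, 12)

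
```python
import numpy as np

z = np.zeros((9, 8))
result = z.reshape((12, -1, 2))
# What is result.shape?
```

(12, 3, 2)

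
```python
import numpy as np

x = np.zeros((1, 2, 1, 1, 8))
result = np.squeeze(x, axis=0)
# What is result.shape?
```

(2, 1, 1, 8)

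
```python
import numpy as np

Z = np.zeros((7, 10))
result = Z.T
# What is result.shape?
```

(10, 7)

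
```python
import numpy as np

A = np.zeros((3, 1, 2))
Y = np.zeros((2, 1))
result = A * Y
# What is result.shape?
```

(3, 2, 2)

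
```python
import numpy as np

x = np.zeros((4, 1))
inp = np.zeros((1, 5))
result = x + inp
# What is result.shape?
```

(4, 5)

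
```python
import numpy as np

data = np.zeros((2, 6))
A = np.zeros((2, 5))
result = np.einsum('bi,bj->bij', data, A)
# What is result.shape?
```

(2, 6, 5)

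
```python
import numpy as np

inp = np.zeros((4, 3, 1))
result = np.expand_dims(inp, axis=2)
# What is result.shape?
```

(4, 3, 1, 1)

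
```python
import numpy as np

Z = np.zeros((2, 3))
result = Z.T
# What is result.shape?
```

(3, 2)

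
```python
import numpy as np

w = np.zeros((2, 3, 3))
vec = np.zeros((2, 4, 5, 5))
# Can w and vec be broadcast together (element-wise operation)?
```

No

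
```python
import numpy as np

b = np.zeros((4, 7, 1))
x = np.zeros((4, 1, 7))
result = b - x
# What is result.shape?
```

(4, 7, 7)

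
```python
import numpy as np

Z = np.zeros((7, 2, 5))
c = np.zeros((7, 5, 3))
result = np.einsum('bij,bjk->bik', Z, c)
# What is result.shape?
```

(7, 2, 3)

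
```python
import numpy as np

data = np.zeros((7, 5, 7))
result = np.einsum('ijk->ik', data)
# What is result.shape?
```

(7, 7)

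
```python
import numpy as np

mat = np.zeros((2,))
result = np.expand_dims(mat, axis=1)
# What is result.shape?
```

(2, 1)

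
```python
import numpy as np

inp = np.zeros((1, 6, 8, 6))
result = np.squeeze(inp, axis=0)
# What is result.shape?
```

(6, 8, 6)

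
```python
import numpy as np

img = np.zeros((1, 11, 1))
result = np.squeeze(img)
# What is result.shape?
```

(11,)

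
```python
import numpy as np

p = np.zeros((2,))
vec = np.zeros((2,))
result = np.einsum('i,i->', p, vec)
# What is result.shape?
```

()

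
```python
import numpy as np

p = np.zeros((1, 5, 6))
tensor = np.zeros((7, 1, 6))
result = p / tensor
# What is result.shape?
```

(7, 5, 6)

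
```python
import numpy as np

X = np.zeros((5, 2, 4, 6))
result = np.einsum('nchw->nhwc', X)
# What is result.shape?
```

(5, 4, 6, 2)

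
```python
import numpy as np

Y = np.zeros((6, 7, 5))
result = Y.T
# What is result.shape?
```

(5, 7, 6)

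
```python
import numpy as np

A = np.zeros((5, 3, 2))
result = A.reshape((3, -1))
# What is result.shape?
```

(3, 10)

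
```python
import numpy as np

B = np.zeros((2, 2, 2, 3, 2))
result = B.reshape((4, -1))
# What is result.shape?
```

(4, 12)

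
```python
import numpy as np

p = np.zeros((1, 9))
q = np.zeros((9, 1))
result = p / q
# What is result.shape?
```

(9, 9)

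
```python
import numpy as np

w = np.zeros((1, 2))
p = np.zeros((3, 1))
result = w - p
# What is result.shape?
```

(3, 2)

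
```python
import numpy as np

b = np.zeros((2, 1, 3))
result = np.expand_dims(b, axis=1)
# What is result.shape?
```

(2, 1, 1, 3)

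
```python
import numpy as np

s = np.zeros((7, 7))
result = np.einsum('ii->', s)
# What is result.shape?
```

()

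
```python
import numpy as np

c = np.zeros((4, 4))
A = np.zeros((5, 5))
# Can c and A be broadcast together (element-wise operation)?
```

No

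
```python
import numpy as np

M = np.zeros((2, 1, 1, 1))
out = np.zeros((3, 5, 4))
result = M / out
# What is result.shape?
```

(2, 3, 5, 4)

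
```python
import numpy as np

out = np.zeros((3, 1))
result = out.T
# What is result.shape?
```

(1, 3)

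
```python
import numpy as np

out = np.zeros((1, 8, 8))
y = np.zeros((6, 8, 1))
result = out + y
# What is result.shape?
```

(6, 8, 8)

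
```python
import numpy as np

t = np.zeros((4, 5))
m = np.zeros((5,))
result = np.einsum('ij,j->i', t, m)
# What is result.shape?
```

(4,)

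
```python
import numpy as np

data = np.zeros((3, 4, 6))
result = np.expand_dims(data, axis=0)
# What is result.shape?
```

(1, 3, 4, 6)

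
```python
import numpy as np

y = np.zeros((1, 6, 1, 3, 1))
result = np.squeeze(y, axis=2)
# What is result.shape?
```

(1, 6, 3, 1)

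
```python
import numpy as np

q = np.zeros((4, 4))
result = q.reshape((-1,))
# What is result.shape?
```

(16,)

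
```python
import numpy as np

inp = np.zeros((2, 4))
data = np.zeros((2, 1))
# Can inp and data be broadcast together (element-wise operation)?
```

Yes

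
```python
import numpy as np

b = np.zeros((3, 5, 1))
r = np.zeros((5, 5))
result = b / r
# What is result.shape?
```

(3, 5, 5)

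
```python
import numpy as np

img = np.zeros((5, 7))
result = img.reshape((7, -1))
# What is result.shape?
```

(7, 5)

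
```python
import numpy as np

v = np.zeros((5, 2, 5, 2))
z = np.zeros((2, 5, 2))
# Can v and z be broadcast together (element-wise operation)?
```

Yes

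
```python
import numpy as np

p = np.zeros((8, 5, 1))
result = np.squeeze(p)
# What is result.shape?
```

(8, 5)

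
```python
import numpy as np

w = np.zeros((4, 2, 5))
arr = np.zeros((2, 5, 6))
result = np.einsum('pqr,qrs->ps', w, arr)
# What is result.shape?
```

(4, 6)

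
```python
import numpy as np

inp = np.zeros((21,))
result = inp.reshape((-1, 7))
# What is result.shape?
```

(3, 7)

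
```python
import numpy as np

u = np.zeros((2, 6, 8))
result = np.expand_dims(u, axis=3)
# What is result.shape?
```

(2, 6, 8, 1)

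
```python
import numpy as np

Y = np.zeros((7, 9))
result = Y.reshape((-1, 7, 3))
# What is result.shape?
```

(3, 7, 3)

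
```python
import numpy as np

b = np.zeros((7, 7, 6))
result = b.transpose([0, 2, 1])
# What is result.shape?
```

(7, 6, 7)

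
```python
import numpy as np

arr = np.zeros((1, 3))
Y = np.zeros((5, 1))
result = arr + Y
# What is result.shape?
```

(5, 3)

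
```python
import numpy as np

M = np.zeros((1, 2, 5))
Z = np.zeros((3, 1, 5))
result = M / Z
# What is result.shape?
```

(3, 2, 5)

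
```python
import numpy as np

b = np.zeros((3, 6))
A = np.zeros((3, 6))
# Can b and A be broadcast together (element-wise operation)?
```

Yes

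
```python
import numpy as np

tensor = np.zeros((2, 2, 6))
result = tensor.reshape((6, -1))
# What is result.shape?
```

(6, 4)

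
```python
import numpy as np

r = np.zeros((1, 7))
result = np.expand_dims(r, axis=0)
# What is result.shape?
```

(1, 1, 7)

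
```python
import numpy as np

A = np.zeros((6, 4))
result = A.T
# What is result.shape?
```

(4, 6)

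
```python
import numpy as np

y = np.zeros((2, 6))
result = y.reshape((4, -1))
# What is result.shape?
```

(4, 3)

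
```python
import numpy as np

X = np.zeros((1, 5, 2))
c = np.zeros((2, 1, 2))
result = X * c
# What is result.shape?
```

(2, 5, 2)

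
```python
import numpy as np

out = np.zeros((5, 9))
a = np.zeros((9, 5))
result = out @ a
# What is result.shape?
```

(5, 5)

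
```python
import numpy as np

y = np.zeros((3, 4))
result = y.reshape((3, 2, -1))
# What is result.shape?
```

(3, 2, 2)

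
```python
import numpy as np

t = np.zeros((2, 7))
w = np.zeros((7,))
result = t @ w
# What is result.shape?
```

(2,)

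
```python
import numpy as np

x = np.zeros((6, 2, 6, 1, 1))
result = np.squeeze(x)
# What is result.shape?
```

(6, 2, 6)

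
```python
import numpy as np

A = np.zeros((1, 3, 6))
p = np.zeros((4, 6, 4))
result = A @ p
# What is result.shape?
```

(4, 3, 4)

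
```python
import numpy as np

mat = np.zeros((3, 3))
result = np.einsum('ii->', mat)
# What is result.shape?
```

()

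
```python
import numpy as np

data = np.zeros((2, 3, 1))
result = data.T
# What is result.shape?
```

(1, 3, 2)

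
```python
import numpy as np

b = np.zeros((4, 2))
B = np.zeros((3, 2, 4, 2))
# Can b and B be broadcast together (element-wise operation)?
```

Yes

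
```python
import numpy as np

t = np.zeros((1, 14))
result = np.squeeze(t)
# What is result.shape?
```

(14,)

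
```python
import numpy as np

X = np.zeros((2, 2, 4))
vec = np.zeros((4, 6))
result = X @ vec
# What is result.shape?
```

(2, 2, 6)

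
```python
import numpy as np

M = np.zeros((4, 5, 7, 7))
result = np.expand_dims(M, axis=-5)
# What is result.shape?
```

(1, 4, 5, 7, 7)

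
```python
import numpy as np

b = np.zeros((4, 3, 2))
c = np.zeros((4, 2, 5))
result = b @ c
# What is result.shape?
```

(4, 3, 5)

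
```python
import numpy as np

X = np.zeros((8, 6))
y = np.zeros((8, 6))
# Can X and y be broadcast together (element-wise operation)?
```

Yes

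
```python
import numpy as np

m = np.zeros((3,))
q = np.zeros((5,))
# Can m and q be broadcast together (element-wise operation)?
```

No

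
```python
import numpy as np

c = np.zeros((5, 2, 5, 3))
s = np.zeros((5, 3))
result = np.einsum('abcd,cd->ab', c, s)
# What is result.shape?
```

(5, 2)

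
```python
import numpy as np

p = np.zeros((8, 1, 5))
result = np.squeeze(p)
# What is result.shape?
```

(8, 5)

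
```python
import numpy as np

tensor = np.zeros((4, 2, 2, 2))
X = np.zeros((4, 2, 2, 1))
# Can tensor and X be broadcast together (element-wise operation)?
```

Yes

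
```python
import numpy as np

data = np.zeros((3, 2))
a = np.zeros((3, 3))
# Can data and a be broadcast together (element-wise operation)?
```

No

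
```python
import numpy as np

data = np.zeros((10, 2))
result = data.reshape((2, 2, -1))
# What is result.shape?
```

(2, 2, 5)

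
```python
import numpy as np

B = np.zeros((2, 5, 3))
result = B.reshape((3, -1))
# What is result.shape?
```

(3, 10)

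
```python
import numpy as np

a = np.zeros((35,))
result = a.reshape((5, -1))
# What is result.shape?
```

(5, 7)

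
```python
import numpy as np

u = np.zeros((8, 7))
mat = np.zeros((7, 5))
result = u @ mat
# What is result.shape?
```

(8, 5)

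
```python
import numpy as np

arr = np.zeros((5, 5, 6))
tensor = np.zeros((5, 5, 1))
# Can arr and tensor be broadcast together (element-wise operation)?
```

Yes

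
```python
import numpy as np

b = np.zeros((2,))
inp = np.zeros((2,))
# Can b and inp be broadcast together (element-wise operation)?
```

Yes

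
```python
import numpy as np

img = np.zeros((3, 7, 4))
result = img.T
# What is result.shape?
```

(4, 7, 3)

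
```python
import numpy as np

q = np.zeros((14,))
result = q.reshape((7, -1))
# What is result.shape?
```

(7, 2)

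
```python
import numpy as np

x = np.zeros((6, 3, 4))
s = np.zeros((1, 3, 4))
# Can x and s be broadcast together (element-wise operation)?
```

Yes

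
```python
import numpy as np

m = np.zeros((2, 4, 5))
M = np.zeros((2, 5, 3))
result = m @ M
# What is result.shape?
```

(2, 4, 3)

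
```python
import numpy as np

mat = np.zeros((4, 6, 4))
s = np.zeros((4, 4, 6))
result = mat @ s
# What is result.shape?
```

(4, 6, 6)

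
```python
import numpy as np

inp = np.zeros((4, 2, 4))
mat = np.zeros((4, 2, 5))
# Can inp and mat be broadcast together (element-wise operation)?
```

No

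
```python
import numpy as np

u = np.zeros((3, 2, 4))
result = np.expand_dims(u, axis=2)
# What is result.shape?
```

(3, 2, 1, 4)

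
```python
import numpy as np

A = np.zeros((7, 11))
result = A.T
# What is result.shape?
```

(11, 7)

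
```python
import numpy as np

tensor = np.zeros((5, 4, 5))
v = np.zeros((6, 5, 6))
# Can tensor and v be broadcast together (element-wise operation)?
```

No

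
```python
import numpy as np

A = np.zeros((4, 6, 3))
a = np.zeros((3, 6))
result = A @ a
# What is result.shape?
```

(4, 6, 6)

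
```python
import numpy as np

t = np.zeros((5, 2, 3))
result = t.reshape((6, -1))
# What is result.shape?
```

(6, 5)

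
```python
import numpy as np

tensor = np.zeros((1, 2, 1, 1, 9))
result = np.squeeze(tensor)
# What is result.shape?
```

(2, 9)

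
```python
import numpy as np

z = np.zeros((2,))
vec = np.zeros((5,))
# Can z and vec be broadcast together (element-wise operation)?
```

No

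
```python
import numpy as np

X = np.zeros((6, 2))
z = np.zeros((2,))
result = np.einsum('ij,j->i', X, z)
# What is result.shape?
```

(6,)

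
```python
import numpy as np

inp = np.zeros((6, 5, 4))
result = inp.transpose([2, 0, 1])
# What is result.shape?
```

(4, 6, 5)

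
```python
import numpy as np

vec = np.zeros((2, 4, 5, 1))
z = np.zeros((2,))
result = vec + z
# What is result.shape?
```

(2, 4, 5, 2)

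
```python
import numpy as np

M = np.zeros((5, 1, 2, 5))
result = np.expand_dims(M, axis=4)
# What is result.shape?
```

(5, 1, 2, 5, 1)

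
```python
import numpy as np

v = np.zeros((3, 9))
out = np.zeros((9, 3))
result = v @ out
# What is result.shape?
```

(3, 3)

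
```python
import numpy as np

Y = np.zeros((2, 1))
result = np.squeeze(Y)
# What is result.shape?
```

(2,)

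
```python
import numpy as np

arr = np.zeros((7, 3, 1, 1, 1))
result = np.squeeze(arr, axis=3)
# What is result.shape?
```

(7, 3, 1, 1)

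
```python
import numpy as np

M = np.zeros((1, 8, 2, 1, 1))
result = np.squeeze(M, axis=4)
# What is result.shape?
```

(1, 8, 2, 1)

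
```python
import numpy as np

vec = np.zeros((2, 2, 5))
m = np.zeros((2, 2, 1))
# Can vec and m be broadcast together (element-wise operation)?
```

Yes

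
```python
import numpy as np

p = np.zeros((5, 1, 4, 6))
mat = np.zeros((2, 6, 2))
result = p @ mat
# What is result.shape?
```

(5, 2, 4, 2)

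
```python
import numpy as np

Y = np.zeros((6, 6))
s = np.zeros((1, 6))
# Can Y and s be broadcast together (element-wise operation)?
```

Yes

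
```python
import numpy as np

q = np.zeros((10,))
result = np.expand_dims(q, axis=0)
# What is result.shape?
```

(1, 10)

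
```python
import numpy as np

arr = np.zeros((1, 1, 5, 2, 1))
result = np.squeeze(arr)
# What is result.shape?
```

(5, 2)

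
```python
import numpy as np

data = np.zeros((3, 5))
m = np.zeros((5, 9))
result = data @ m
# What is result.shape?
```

(3, 9)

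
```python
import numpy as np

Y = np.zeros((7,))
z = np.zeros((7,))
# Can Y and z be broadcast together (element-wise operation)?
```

Yes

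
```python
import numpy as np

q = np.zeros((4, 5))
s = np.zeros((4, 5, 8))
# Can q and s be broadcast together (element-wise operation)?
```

No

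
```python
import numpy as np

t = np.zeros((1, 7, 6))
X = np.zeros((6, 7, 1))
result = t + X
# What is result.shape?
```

(6, 7, 6)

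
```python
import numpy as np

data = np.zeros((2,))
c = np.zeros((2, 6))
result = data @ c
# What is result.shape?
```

(6,)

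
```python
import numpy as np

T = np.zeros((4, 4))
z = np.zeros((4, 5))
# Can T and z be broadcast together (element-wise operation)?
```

No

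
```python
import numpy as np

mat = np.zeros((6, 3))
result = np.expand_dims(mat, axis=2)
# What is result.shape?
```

(6, 3, 1)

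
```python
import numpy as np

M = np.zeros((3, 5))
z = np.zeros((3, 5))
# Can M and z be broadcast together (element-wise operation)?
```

Yes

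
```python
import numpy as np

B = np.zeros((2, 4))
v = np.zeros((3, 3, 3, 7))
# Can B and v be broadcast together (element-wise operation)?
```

No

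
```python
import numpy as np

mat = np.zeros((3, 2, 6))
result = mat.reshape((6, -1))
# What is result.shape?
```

(6, 6)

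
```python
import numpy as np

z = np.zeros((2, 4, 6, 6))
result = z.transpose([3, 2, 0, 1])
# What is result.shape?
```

(6, 6, 2, 4)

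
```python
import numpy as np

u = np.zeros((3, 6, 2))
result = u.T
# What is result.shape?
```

(2, 6, 3)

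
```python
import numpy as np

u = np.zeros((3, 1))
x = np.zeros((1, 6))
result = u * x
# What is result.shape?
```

(3, 6)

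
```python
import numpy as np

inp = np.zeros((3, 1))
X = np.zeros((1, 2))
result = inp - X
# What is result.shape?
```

(3, 2)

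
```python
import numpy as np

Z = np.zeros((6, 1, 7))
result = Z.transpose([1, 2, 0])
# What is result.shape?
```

(1, 7, 6)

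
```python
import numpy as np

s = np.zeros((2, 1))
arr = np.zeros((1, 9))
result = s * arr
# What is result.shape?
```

(2, 9)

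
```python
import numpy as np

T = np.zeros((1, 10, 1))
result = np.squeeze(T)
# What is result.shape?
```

(10,)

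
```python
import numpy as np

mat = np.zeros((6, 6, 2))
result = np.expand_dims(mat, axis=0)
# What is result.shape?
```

(1, 6, 6, 2)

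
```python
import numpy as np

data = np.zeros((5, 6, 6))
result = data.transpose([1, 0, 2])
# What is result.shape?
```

(6, 5, 6)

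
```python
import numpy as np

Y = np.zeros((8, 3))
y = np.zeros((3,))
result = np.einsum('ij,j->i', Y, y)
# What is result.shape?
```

(8,)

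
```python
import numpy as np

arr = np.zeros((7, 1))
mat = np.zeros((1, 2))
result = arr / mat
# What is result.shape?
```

(7, 2)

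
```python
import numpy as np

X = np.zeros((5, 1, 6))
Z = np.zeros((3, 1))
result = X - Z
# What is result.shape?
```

(5, 3, 6)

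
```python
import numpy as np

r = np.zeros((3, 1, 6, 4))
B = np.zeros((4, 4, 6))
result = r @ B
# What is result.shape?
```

(3, 4, 6, 6)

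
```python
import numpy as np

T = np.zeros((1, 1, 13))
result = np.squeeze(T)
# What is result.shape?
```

(13,)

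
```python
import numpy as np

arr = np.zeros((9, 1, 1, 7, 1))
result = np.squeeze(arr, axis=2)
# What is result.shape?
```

(9, 1, 7, 1)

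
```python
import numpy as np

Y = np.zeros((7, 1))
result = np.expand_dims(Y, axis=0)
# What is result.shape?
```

(1, 7, 1)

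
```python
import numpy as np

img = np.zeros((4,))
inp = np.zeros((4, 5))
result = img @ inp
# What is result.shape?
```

(5,)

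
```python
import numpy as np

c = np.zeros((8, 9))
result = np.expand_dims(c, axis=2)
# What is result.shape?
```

(8, 9, 1)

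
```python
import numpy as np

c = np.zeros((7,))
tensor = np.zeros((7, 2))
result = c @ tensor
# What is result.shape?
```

(2,)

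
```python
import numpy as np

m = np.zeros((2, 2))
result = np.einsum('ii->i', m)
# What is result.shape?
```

(2,)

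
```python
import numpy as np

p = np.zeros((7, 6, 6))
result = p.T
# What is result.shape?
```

(6, 6, 7)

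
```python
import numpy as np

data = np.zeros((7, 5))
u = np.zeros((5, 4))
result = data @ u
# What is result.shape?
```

(7, 4)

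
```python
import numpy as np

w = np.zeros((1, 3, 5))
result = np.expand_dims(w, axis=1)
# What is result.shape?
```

(1, 1, 3, 5)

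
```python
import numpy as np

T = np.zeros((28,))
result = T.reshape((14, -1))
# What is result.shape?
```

(14, 2)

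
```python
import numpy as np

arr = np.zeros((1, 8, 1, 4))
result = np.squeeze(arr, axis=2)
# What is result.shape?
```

(1, 8, 4)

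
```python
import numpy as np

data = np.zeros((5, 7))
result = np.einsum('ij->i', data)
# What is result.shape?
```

(5,)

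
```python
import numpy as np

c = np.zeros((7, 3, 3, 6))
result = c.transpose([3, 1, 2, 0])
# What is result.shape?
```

(6, 3, 3, 7)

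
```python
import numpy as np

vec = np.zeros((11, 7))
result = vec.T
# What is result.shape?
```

(7, 11)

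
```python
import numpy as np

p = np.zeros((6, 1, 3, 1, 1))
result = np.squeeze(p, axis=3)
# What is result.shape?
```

(6, 1, 3, 1)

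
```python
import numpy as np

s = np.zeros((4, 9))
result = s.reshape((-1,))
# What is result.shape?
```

(36,)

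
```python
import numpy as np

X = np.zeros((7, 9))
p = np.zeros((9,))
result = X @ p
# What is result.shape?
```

(7,)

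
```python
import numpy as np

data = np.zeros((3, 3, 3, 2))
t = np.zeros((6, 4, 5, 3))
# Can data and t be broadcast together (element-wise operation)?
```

No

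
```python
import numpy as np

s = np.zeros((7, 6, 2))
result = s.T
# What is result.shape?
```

(2, 6, 7)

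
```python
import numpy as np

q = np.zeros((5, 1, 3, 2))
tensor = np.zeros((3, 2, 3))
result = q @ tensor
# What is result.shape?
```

(5, 3, 3, 3)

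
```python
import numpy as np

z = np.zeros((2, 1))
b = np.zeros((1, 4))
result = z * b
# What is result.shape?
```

(2, 4)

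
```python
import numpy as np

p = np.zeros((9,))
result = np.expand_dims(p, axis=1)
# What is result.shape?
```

(9, 1)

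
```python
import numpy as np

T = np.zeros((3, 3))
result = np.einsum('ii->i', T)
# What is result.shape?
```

(3,)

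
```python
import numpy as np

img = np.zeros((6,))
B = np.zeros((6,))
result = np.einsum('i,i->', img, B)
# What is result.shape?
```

()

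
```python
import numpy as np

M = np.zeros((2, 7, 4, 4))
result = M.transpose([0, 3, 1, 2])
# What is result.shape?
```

(2, 4, 7, 4)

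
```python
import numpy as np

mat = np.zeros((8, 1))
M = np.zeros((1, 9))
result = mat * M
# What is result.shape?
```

(8, 9)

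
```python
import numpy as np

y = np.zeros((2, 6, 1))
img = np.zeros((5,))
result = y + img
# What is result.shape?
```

(2, 6, 5)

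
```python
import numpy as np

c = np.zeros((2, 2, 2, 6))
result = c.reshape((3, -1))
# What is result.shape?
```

(3, 16)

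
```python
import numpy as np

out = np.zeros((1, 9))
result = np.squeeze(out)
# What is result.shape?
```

(9,)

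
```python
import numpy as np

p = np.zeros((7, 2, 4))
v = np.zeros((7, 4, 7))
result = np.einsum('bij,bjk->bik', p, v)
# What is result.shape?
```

(7, 2, 7)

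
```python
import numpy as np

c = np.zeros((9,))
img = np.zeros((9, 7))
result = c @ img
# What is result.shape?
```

(7,)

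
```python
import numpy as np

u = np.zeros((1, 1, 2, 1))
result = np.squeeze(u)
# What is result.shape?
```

(2,)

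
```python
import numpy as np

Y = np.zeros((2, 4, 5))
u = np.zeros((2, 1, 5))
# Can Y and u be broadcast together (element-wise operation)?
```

Yes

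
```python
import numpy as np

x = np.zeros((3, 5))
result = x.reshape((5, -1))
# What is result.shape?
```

(5, 3)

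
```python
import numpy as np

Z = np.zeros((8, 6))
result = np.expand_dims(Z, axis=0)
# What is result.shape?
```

(1, 8, 6)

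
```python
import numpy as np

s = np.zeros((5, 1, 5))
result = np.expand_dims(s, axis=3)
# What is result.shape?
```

(5, 1, 5, 1)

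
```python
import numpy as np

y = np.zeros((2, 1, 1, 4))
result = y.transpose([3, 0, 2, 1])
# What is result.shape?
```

(4, 2, 1, 1)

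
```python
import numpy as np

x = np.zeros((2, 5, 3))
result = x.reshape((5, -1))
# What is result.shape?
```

(5, 6)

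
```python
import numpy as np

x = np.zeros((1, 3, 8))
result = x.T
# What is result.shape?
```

(8, 3, 1)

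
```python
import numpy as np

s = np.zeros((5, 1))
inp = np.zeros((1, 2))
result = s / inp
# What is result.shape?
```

(5, 2)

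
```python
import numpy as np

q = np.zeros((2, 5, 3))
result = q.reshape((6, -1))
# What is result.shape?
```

(6, 5)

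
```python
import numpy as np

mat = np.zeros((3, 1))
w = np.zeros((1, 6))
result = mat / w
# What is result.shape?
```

(3, 6)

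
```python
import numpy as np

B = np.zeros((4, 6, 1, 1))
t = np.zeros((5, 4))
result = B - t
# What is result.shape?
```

(4, 6, 5, 4)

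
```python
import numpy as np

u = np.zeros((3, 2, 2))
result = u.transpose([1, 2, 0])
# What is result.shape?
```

(2, 2, 3)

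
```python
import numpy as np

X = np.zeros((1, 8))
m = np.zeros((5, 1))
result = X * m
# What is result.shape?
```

(5, 8)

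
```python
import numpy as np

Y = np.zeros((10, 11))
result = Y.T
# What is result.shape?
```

(11, 10)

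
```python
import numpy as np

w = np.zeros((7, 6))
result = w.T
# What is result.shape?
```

(6, 7)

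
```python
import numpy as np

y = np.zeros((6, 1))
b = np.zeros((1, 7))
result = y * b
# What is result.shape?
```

(6, 7)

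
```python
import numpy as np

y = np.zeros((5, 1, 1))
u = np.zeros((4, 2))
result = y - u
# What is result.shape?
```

(5, 4, 2)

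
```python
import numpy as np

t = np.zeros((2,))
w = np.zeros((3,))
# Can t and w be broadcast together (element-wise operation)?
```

No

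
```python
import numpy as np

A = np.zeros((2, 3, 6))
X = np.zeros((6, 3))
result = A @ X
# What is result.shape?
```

(2, 3, 3)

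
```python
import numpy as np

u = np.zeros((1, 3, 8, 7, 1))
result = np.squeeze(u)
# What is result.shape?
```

(3, 8, 7)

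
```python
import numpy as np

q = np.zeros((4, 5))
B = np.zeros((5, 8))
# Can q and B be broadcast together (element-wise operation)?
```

No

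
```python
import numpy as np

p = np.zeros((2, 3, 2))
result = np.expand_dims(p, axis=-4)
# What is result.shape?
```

(1, 2, 3, 2)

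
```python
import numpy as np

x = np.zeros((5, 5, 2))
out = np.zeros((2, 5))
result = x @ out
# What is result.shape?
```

(5, 5, 5)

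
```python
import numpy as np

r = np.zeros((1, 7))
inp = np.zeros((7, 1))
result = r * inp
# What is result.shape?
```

(7, 7)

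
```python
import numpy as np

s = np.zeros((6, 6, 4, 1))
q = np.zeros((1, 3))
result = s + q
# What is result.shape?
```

(6, 6, 4, 3)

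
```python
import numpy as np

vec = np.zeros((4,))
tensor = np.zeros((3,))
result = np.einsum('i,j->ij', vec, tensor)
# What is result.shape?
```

(4, 3)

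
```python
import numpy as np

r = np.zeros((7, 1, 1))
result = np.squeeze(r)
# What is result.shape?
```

(7,)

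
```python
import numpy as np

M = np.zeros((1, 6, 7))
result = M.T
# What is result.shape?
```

(7, 6, 1)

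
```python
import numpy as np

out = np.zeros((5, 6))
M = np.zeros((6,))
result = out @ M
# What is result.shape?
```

(5,)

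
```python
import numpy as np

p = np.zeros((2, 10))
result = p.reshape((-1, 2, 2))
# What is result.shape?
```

(5, 2, 2)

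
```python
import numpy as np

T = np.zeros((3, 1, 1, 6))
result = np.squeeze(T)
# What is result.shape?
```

(3, 6)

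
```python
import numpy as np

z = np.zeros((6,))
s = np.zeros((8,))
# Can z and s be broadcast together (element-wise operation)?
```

No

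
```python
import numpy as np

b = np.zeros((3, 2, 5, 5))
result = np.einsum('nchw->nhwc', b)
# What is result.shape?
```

(3, 5, 5, 2)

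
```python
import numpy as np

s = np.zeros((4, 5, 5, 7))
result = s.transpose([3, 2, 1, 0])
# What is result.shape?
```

(7, 5, 5, 4)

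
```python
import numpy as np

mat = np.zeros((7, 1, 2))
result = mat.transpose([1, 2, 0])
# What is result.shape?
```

(1, 2, 7)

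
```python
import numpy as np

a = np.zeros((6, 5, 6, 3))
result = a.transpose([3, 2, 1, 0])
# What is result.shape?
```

(3, 6, 5, 6)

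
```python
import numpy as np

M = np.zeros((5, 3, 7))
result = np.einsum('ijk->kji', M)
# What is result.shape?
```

(7, 3, 5)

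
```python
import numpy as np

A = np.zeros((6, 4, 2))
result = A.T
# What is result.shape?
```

(2, 4, 6)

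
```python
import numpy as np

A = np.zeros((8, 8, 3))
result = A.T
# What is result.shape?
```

(3, 8, 8)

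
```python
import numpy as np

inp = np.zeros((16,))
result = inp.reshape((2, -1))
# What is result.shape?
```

(2, 8)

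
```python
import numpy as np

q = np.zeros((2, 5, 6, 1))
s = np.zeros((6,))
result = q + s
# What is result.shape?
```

(2, 5, 6, 6)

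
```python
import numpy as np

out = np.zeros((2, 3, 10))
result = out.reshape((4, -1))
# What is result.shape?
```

(4, 15)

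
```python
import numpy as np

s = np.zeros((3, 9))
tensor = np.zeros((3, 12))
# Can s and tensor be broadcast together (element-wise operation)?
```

No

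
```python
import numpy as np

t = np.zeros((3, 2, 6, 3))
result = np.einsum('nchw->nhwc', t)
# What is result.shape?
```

(3, 6, 3, 2)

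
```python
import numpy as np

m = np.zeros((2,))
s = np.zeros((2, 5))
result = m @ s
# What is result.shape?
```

(5,)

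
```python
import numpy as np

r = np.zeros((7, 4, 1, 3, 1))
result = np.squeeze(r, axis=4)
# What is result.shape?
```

(7, 4, 1, 3)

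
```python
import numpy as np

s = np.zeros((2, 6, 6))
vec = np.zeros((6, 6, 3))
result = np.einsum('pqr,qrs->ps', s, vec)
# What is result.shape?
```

(2, 3)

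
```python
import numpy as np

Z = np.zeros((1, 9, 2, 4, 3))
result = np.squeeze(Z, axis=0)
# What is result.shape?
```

(9, 2, 4, 3)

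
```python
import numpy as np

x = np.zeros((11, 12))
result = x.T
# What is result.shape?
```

(12, 11)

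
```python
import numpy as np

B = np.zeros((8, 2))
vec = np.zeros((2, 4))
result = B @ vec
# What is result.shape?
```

(8, 4)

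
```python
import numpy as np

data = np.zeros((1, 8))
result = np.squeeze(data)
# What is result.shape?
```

(8,)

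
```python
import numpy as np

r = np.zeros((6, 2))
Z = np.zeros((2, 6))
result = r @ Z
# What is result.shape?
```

(6, 6)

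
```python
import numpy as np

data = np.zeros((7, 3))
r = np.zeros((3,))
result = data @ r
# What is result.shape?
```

(7,)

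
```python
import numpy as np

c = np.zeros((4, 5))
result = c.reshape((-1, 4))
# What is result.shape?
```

(5, 4)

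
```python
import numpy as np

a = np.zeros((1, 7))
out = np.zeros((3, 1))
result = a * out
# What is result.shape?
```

(3, 7)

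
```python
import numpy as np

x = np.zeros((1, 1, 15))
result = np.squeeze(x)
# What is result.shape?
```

(15,)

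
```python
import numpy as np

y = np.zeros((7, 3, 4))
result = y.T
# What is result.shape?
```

(4, 3, 7)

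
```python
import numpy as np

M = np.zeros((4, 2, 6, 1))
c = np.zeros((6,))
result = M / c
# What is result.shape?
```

(4, 2, 6, 6)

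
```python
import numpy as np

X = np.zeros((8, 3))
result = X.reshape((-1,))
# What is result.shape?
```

(24,)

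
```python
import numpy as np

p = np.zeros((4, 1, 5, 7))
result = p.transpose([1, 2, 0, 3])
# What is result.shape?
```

(1, 5, 4, 7)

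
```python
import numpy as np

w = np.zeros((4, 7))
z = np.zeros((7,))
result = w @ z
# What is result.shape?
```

(4,)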